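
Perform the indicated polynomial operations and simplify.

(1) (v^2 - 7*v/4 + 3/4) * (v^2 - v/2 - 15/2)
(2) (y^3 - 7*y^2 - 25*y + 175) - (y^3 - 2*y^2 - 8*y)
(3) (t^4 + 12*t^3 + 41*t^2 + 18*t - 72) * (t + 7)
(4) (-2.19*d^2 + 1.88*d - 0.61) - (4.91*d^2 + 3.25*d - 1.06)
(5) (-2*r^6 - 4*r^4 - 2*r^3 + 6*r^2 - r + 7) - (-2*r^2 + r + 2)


(1) = v^4 - 9*v^3/4 - 47*v^2/8 + 51*v/4 - 45/8
(2) = -5*y^2 - 17*y + 175
(3) = t^5 + 19*t^4 + 125*t^3 + 305*t^2 + 54*t - 504
(4) = -7.1*d^2 - 1.37*d + 0.45
(5) = -2*r^6 - 4*r^4 - 2*r^3 + 8*r^2 - 2*r + 5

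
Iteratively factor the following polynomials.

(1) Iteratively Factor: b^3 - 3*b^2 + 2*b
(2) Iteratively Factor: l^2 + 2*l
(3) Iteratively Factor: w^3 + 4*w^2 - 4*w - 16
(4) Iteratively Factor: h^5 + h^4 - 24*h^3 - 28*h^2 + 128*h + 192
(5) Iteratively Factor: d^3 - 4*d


(1) = (b - 2)*(b^2 - b) = b*(b - 2)*(b - 1)
(2) = (l)*(l + 2)
(3) = (w + 4)*(w^2 - 4) = (w - 2)*(w + 4)*(w + 2)
(4) = (h - 4)*(h^4 + 5*h^3 - 4*h^2 - 44*h - 48) = (h - 4)*(h + 2)*(h^3 + 3*h^2 - 10*h - 24) = (h - 4)*(h - 3)*(h + 2)*(h^2 + 6*h + 8) = (h - 4)*(h - 3)*(h + 2)^2*(h + 4)
(5) = (d)*(d^2 - 4) = d*(d + 2)*(d - 2)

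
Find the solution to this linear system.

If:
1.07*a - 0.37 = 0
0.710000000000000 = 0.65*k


Then:
a = 0.35
k = 1.09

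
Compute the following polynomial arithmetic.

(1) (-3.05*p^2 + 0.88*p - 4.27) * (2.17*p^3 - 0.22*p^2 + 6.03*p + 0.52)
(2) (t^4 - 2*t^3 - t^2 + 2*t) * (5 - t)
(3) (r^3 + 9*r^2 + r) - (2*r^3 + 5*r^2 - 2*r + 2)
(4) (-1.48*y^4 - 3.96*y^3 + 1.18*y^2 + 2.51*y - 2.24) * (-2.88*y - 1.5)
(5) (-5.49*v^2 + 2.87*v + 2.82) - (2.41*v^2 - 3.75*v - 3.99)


(1) = -6.6185*p^5 + 2.5806*p^4 - 27.851*p^3 + 4.6598*p^2 - 25.2905*p - 2.2204
(2) = -t^5 + 7*t^4 - 9*t^3 - 7*t^2 + 10*t
(3) = -r^3 + 4*r^2 + 3*r - 2
(4) = 4.2624*y^5 + 13.6248*y^4 + 2.5416*y^3 - 8.9988*y^2 + 2.6862*y + 3.36
(5) = -7.9*v^2 + 6.62*v + 6.81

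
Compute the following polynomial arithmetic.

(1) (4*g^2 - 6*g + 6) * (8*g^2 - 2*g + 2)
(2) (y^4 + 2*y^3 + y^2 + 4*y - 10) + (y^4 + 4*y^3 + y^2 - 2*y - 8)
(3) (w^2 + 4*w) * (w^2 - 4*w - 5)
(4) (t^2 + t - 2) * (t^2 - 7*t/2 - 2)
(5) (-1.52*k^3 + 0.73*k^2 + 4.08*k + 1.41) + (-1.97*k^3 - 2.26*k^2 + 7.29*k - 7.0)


(1) = 32*g^4 - 56*g^3 + 68*g^2 - 24*g + 12
(2) = 2*y^4 + 6*y^3 + 2*y^2 + 2*y - 18
(3) = w^4 - 21*w^2 - 20*w
(4) = t^4 - 5*t^3/2 - 15*t^2/2 + 5*t + 4
(5) = -3.49*k^3 - 1.53*k^2 + 11.37*k - 5.59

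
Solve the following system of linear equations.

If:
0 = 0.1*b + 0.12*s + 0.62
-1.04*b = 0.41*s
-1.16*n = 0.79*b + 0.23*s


Then:
b = 3.03
n = -0.54
s = -7.69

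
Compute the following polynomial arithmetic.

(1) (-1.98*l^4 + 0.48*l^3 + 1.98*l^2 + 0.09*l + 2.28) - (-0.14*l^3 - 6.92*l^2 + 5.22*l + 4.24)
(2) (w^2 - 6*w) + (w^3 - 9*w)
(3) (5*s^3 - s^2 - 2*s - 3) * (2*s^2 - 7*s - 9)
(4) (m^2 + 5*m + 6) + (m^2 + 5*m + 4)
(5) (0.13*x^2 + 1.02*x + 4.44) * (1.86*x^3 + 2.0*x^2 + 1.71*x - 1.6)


(1) = -1.98*l^4 + 0.62*l^3 + 8.9*l^2 - 5.13*l - 1.96
(2) = w^3 + w^2 - 15*w
(3) = 10*s^5 - 37*s^4 - 42*s^3 + 17*s^2 + 39*s + 27
(4) = 2*m^2 + 10*m + 10
(5) = 0.2418*x^5 + 2.1572*x^4 + 10.5207*x^3 + 10.4162*x^2 + 5.9604*x - 7.104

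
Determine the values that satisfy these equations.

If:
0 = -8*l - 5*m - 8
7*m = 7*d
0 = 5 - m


Then:
d = 5
l = -33/8
m = 5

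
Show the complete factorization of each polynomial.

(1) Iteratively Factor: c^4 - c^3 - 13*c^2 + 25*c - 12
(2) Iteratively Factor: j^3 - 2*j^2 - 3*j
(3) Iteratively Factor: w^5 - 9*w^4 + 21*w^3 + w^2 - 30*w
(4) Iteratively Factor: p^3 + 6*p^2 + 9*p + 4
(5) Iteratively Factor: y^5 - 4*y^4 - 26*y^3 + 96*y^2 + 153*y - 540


(1) = (c - 1)*(c^3 - 13*c + 12) = (c - 1)*(c + 4)*(c^2 - 4*c + 3) = (c - 3)*(c - 1)*(c + 4)*(c - 1)
(2) = (j + 1)*(j^2 - 3*j) = (j - 3)*(j + 1)*(j)
(3) = (w - 2)*(w^4 - 7*w^3 + 7*w^2 + 15*w) = w*(w - 2)*(w^3 - 7*w^2 + 7*w + 15) = w*(w - 3)*(w - 2)*(w^2 - 4*w - 5) = w*(w - 5)*(w - 3)*(w - 2)*(w + 1)
(4) = (p + 1)*(p^2 + 5*p + 4) = (p + 1)*(p + 4)*(p + 1)
(5) = (y - 3)*(y^4 - y^3 - 29*y^2 + 9*y + 180) = (y - 3)*(y + 3)*(y^3 - 4*y^2 - 17*y + 60) = (y - 3)*(y + 3)*(y + 4)*(y^2 - 8*y + 15) = (y - 3)^2*(y + 3)*(y + 4)*(y - 5)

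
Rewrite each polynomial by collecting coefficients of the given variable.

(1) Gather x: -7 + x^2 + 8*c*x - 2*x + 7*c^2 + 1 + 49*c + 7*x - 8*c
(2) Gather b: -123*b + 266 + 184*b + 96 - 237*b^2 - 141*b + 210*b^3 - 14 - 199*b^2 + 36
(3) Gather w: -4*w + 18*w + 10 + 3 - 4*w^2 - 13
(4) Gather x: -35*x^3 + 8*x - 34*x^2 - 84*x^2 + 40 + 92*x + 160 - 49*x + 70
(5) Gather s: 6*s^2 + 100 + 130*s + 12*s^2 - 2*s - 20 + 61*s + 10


(1) = 7*c^2 + 41*c + x^2 + x*(8*c + 5) - 6
(2) = 210*b^3 - 436*b^2 - 80*b + 384
(3) = -4*w^2 + 14*w
(4) = -35*x^3 - 118*x^2 + 51*x + 270
(5) = 18*s^2 + 189*s + 90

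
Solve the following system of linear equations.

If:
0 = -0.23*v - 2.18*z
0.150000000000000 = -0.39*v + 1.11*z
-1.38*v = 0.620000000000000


Then:
No Solution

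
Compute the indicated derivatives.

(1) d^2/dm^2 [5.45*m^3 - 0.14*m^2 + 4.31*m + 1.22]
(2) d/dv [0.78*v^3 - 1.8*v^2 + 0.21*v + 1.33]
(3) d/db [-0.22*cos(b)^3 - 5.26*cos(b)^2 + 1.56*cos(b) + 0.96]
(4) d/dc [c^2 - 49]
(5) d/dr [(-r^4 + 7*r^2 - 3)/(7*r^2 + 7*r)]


(1) = 32.7*m - 0.28
(2) = 2.34*v^2 - 3.6*v + 0.21
(3) = (0.66*cos(b)^2 + 10.52*cos(b) - 1.56)*sin(b)
(4) = 2*c
(5) = (-2*r^5 - 3*r^4 + 7*r^2 + 6*r + 3)/(7*r^2*(r^2 + 2*r + 1))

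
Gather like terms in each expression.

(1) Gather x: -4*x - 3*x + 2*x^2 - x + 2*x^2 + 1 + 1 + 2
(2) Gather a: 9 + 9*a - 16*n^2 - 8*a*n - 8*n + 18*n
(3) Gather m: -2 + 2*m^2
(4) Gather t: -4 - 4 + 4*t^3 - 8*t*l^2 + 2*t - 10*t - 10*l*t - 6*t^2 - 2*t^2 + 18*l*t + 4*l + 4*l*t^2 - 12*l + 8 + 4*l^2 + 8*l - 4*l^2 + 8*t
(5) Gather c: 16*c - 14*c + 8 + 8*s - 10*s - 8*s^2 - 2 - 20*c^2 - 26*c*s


(1) = 4*x^2 - 8*x + 4
(2) = a*(9 - 8*n) - 16*n^2 + 10*n + 9
(3) = 2*m^2 - 2
(4) = 4*t^3 + t^2*(4*l - 8) + t*(-8*l^2 + 8*l)
(5) = -20*c^2 + c*(2 - 26*s) - 8*s^2 - 2*s + 6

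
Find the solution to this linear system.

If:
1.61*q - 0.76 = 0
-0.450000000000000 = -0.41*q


Then:
No Solution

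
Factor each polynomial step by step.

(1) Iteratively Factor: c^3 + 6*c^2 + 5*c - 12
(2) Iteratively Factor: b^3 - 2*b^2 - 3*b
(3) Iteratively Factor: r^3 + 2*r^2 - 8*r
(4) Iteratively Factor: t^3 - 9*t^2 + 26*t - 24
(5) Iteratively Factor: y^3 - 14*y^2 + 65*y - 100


(1) = (c + 3)*(c^2 + 3*c - 4) = (c + 3)*(c + 4)*(c - 1)
(2) = (b + 1)*(b^2 - 3*b) = (b - 3)*(b + 1)*(b)
(3) = (r)*(r^2 + 2*r - 8) = r*(r - 2)*(r + 4)
(4) = (t - 2)*(t^2 - 7*t + 12) = (t - 3)*(t - 2)*(t - 4)
(5) = (y - 4)*(y^2 - 10*y + 25) = (y - 5)*(y - 4)*(y - 5)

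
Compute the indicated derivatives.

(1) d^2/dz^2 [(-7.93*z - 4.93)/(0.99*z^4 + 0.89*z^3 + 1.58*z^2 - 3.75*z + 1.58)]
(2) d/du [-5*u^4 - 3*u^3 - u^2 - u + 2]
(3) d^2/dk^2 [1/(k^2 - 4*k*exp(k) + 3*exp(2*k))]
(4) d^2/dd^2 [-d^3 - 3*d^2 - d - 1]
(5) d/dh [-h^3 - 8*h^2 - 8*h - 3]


(1) = (-93.266316*z^7 - 208.431828*z^6 - 242.427444*z^5 - 429.21549*z^4 + 117.84591*z^3 + 251.231802*z^2 + 335.635608*z - 208.012246)/(0.970299*z^12 + 2.616867*z^11 + 6.998211*z^10 - 1.968328*z^9 - 4.010214*z^8 - 29.087409*z^7 + 32.653607*z^6 - 12.401349*z^5 + 54.263994*z^4 - 102.237987*z^3 + 78.489186*z^2 - 28.0845*z + 3.944312)
(2) = -20*u^3 - 9*u^2 - 2*u - 1
(3) = 2*((k^2 - 4*k*exp(k) + 3*exp(2*k))*(2*k*exp(k) - 6*exp(2*k) + 4*exp(k) - 1) + 4*(2*k*exp(k) - k - 3*exp(2*k) + 2*exp(k))^2)/(k^2 - 4*k*exp(k) + 3*exp(2*k))^3
(4) = -6*d - 6
(5) = -3*h^2 - 16*h - 8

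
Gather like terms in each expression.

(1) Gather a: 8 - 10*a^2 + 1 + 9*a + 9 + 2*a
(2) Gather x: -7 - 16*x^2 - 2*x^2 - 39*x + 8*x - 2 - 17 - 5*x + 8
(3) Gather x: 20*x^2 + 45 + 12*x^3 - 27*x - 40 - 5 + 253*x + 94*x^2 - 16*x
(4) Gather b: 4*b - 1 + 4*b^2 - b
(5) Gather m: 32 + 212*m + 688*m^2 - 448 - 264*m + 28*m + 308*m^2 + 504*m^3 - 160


(1) = -10*a^2 + 11*a + 18
(2) = -18*x^2 - 36*x - 18
(3) = 12*x^3 + 114*x^2 + 210*x
(4) = 4*b^2 + 3*b - 1
(5) = 504*m^3 + 996*m^2 - 24*m - 576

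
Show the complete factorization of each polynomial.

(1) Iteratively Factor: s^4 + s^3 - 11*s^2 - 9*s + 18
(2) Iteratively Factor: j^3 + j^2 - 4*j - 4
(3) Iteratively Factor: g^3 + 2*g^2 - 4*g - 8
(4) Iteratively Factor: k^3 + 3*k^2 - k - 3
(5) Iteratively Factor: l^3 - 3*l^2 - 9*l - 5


(1) = (s + 2)*(s^3 - s^2 - 9*s + 9) = (s + 2)*(s + 3)*(s^2 - 4*s + 3) = (s - 3)*(s + 2)*(s + 3)*(s - 1)
(2) = (j + 1)*(j^2 - 4) = (j - 2)*(j + 1)*(j + 2)
(3) = (g + 2)*(g^2 - 4) = (g + 2)^2*(g - 2)
(4) = (k + 1)*(k^2 + 2*k - 3) = (k + 1)*(k + 3)*(k - 1)
(5) = (l + 1)*(l^2 - 4*l - 5) = (l + 1)^2*(l - 5)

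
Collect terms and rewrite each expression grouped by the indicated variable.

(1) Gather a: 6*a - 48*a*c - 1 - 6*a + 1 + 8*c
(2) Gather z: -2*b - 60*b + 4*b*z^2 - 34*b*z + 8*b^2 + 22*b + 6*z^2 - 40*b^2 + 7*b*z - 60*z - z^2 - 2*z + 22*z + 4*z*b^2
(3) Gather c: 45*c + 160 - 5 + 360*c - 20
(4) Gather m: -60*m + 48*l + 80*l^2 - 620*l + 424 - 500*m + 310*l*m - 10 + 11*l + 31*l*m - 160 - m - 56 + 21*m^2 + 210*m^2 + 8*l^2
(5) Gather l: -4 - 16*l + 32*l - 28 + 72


(1) = -48*a*c + 8*c
(2) = -32*b^2 - 40*b + z^2*(4*b + 5) + z*(4*b^2 - 27*b - 40)
(3) = 405*c + 135
(4) = 88*l^2 - 561*l + 231*m^2 + m*(341*l - 561) + 198
(5) = 16*l + 40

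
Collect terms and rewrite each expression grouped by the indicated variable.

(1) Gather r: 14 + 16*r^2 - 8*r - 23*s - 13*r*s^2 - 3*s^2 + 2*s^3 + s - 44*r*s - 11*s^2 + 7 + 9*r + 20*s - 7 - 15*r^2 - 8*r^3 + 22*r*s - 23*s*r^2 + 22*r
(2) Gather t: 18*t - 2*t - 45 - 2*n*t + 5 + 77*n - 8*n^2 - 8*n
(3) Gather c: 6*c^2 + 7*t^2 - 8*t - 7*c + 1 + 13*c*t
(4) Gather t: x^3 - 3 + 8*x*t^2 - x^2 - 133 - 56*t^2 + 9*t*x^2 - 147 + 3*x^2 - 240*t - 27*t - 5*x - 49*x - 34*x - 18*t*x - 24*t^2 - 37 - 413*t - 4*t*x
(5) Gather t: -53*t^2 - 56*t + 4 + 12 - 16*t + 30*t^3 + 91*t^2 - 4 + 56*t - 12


(1) = -8*r^3 + r^2*(1 - 23*s) + r*(-13*s^2 - 22*s + 23) + 2*s^3 - 14*s^2 - 2*s + 14
(2) = -8*n^2 + 69*n + t*(16 - 2*n) - 40
(3) = 6*c^2 + c*(13*t - 7) + 7*t^2 - 8*t + 1
(4) = t^2*(8*x - 80) + t*(9*x^2 - 22*x - 680) + x^3 + 2*x^2 - 88*x - 320
(5) = 30*t^3 + 38*t^2 - 16*t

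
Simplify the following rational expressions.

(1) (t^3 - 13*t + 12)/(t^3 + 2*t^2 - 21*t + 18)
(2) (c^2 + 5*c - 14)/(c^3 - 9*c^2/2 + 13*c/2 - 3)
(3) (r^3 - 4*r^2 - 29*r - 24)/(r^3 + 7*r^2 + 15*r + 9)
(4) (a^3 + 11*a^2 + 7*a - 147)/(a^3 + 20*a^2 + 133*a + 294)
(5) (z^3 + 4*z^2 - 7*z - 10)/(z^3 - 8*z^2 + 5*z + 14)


(1) = (t + 4)/(t + 6)
(2) = (2*c + 14)/(2*c^2 - 5*c + 3)
(3) = (r - 8)/(r + 3)
(4) = (a - 3)/(a + 6)
(5) = (z + 5)/(z - 7)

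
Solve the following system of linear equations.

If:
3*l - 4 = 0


Then:
l = 4/3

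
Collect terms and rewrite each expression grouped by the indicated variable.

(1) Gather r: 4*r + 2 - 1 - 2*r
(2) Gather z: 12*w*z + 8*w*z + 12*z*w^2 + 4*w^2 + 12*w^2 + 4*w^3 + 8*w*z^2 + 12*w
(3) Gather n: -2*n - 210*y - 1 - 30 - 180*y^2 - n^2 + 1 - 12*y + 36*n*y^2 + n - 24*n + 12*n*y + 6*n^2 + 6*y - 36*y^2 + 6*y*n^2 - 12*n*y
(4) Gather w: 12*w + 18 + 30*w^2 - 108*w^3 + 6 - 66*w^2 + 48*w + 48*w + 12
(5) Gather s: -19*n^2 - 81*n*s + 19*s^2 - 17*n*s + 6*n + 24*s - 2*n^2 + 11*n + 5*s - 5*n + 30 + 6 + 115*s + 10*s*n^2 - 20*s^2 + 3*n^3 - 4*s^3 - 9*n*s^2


(1) = 2*r + 1
(2) = 4*w^3 + 16*w^2 + 8*w*z^2 + 12*w + z*(12*w^2 + 20*w)
(3) = n^2*(6*y + 5) + n*(36*y^2 - 25) - 216*y^2 - 216*y - 30
(4) = -108*w^3 - 36*w^2 + 108*w + 36
(5) = 3*n^3 - 21*n^2 + 12*n - 4*s^3 + s^2*(-9*n - 1) + s*(10*n^2 - 98*n + 144) + 36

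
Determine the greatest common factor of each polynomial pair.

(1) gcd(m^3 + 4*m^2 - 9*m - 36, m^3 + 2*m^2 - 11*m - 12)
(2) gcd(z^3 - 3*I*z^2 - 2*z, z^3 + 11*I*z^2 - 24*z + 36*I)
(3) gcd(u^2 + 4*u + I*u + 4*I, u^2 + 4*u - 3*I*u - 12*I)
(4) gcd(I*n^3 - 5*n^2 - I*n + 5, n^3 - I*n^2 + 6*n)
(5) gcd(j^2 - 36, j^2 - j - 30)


(1) = m^2 + m - 12
(2) = z - I
(3) = gcd((u + 4)*(u + I), (u + 4)*(u - 3*I)) = u + 4
(4) = 1
(5) = gcd((j - 6)*(j + 6), (j - 6)*(j + 5)) = j - 6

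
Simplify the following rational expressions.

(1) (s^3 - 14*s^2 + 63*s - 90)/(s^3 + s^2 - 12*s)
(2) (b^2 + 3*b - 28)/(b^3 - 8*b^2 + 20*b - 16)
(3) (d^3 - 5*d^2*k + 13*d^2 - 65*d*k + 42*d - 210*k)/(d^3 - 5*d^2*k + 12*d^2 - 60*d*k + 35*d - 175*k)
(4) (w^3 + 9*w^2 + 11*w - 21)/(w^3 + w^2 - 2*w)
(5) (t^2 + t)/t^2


(1) = (s^2 - 11*s + 30)/(s^2 + 4*s)
(2) = (b + 7)/(b^2 - 4*b + 4)
(3) = (d + 6)/(d + 5)
(4) = (w^2 + 10*w + 21)/(w^2 + 2*w)
(5) = (t + 1)/t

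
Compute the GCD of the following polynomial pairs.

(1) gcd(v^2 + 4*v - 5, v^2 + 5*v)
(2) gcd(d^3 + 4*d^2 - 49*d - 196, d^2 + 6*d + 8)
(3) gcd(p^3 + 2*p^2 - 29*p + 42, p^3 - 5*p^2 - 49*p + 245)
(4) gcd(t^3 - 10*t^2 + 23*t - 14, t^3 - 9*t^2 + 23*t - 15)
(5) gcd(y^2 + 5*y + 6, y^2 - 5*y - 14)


(1) = v + 5
(2) = gcd((d - 7)*(d + 4)*(d + 7), (d + 2)*(d + 4)) = d + 4
(3) = gcd((p - 3)*(p - 2)*(p + 7), (p - 7)*(p - 5)*(p + 7)) = p + 7
(4) = gcd((t - 7)*(t - 2)*(t - 1), (t - 5)*(t - 3)*(t - 1)) = t - 1
(5) = y + 2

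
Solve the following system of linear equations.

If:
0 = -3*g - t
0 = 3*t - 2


Then:
g = -2/9
t = 2/3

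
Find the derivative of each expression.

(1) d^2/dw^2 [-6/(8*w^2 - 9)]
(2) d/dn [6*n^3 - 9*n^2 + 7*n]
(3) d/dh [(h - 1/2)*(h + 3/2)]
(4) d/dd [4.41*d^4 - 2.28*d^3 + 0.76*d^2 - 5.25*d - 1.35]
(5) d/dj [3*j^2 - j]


(1) = 288*(-8*w^2 - 3)/(8*w^2 - 9)^3
(2) = 18*n^2 - 18*n + 7
(3) = 2*h + 1
(4) = 17.64*d^3 - 6.84*d^2 + 1.52*d - 5.25
(5) = 6*j - 1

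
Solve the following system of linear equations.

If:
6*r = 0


Then:
r = 0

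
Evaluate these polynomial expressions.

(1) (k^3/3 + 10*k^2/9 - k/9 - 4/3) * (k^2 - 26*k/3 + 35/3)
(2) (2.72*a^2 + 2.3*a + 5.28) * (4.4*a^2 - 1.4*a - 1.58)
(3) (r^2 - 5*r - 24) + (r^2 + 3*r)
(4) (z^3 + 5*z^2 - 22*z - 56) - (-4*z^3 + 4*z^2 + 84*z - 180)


(1) = k^5/3 - 16*k^4/9 - 158*k^3/27 + 340*k^2/27 + 277*k/27 - 140/9
(2) = 11.968*a^4 + 6.312*a^3 + 15.7144*a^2 - 11.026*a - 8.3424
(3) = 2*r^2 - 2*r - 24
(4) = 5*z^3 + z^2 - 106*z + 124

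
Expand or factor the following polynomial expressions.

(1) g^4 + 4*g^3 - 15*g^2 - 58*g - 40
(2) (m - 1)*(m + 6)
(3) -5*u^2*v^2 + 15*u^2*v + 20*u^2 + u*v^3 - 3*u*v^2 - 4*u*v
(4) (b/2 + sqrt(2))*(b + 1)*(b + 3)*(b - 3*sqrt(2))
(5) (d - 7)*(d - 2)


(1) = (g - 4)*(g + 1)*(g + 2)*(g + 5)
(2) = m^2 + 5*m - 6
(3) = (-5*u + v)*(v - 4)*(u*v + u)
(4) = b^4/2 - sqrt(2)*b^3/2 + 2*b^3 - 9*b^2/2 - 2*sqrt(2)*b^2 - 24*b - 3*sqrt(2)*b/2 - 18
(5) = d^2 - 9*d + 14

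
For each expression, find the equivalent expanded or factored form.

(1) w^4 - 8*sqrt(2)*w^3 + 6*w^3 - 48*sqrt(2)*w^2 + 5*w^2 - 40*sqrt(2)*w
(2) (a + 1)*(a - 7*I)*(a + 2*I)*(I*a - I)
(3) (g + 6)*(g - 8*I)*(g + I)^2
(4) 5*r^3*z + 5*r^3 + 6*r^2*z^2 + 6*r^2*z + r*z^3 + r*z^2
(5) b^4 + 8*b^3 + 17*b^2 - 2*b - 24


(1) = w*(w + 1)*(w + 5)*(w - 8*sqrt(2))
(2) = I*a^4 + 5*a^3 + 13*I*a^2 - 5*a - 14*I
(3) = g^4 + 6*g^3 - 6*I*g^3 + 15*g^2 - 36*I*g^2 + 90*g + 8*I*g + 48*I
(4) = (r + z)*(5*r + z)*(r*z + r)
(5) = (b - 1)*(b + 2)*(b + 3)*(b + 4)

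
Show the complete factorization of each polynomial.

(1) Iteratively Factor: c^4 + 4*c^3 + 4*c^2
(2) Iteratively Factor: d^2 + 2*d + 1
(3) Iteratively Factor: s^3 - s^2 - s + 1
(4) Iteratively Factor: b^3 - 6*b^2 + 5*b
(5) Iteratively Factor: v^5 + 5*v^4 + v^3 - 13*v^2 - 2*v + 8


(1) = (c + 2)*(c^3 + 2*c^2) = (c + 2)^2*(c^2) = c*(c + 2)^2*(c)
(2) = (d + 1)*(d + 1)
(3) = (s + 1)*(s^2 - 2*s + 1) = (s - 1)*(s + 1)*(s - 1)
(4) = (b - 1)*(b^2 - 5*b) = (b - 5)*(b - 1)*(b)
(5) = (v + 2)*(v^4 + 3*v^3 - 5*v^2 - 3*v + 4) = (v + 1)*(v + 2)*(v^3 + 2*v^2 - 7*v + 4) = (v - 1)*(v + 1)*(v + 2)*(v^2 + 3*v - 4) = (v - 1)^2*(v + 1)*(v + 2)*(v + 4)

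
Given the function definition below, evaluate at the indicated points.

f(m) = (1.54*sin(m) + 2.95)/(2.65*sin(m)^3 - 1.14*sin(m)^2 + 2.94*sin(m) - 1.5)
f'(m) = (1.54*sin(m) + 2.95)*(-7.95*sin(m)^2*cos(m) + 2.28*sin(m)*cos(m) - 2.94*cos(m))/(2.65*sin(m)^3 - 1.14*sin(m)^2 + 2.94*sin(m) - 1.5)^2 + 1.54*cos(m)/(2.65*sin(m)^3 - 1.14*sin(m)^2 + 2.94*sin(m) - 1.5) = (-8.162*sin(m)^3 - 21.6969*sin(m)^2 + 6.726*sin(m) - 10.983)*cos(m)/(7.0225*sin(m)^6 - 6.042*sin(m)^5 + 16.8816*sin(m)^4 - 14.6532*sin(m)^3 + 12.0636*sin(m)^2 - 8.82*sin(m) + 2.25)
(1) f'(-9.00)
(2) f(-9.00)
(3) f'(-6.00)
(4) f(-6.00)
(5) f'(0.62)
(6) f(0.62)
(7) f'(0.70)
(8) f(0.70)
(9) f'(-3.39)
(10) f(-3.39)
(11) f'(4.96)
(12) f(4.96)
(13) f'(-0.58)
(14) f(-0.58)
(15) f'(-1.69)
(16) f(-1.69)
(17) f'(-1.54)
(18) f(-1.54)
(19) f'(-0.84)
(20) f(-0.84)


(1) = 1.61
(2) = -0.75
(3) = -20.92
(4) = -4.76
(5) = -110.56
(6) = 11.20
(7) = -34.44
(8) = 6.26
(9) = 16.03
(10) = -4.13
(11) = -0.12
(12) = -0.19
(13) = -1.10
(14) = -0.54
(15) = 0.06
(16) = -0.17
(17) = -0.01
(18) = -0.17
(19) = -0.56
(20) = -0.33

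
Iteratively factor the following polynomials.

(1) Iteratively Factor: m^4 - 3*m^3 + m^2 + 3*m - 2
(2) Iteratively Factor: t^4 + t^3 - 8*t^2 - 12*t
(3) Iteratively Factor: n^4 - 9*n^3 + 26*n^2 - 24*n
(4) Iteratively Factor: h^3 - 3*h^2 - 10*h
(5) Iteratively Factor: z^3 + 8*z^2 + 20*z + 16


(1) = (m - 1)*(m^3 - 2*m^2 - m + 2) = (m - 1)^2*(m^2 - m - 2) = (m - 2)*(m - 1)^2*(m + 1)
(2) = (t - 3)*(t^3 + 4*t^2 + 4*t) = (t - 3)*(t + 2)*(t^2 + 2*t) = (t - 3)*(t + 2)^2*(t)
(3) = (n - 3)*(n^3 - 6*n^2 + 8*n) = (n - 3)*(n - 2)*(n^2 - 4*n) = (n - 4)*(n - 3)*(n - 2)*(n)
(4) = (h + 2)*(h^2 - 5*h) = (h - 5)*(h + 2)*(h)
(5) = (z + 4)*(z^2 + 4*z + 4) = (z + 2)*(z + 4)*(z + 2)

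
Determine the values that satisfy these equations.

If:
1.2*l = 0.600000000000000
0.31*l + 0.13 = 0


Then:
No Solution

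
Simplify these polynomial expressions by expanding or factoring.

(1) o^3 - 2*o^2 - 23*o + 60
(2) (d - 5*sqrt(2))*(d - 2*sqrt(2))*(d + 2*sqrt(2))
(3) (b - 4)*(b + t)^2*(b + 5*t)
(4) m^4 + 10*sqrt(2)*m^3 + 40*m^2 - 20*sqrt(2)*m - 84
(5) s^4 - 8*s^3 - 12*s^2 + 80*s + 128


(1) = (o - 4)*(o - 3)*(o + 5)
(2) = d^3 - 5*sqrt(2)*d^2 - 8*d + 40*sqrt(2)
(3) = b^4 + 7*b^3*t - 4*b^3 + 11*b^2*t^2 - 28*b^2*t + 5*b*t^3 - 44*b*t^2 - 20*t^3
(4) = (m - sqrt(2))*(m + sqrt(2))*(m + 3*sqrt(2))*(m + 7*sqrt(2))
(5) = (s - 8)*(s - 4)*(s + 2)^2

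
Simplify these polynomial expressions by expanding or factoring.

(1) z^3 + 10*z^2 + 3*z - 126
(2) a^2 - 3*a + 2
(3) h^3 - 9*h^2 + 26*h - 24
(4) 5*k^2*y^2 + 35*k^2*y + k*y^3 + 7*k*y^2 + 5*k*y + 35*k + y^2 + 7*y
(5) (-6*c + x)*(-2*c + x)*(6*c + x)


(1) = (z - 3)*(z + 6)*(z + 7)
(2) = (a - 2)*(a - 1)
(3) = (h - 4)*(h - 3)*(h - 2)
(4) = (5*k + y)*(y + 7)*(k*y + 1)
(5) = 72*c^3 - 36*c^2*x - 2*c*x^2 + x^3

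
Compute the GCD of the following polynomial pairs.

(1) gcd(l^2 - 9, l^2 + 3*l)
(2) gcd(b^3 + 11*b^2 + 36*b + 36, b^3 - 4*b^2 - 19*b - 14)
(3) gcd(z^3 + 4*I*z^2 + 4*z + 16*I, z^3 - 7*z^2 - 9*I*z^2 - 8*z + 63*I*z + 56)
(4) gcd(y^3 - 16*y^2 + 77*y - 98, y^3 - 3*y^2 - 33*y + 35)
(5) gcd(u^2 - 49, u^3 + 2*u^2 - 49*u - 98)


(1) = gcd((l - 3)*(l + 3), l*(l + 3)) = l + 3
(2) = gcd((b + 2)*(b + 3)*(b + 6), (b - 7)*(b + 1)*(b + 2)) = b + 2
(3) = gcd((z - 2*I)*(z + 2*I)*(z + 4*I), (z - 7)*(z - 8*I)*(z - I)) = 1
(4) = gcd((y - 7)^2*(y - 2), (y - 7)*(y - 1)*(y + 5)) = y - 7
(5) = u^2 - 49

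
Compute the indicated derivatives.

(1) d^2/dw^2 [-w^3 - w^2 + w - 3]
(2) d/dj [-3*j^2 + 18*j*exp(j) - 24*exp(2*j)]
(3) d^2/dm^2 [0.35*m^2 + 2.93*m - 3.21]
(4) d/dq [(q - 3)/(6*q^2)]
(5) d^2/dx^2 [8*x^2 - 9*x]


(1) = -6*w - 2
(2) = 18*j*exp(j) - 6*j - 48*exp(2*j) + 18*exp(j)
(3) = 0.700000000000000
(4) = (6 - q)/(6*q^3)
(5) = 16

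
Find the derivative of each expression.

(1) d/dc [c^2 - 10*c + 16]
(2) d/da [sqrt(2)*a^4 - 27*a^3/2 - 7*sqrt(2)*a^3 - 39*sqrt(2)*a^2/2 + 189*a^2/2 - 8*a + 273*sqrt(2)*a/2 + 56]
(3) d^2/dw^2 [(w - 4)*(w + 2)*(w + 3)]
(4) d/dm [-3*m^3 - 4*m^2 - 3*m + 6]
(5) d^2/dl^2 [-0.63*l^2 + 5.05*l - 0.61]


(1) = 2*c - 10
(2) = 4*sqrt(2)*a^3 - 81*a^2/2 - 21*sqrt(2)*a^2 - 39*sqrt(2)*a + 189*a - 8 + 273*sqrt(2)/2
(3) = 6*w + 2
(4) = -9*m^2 - 8*m - 3
(5) = -1.26000000000000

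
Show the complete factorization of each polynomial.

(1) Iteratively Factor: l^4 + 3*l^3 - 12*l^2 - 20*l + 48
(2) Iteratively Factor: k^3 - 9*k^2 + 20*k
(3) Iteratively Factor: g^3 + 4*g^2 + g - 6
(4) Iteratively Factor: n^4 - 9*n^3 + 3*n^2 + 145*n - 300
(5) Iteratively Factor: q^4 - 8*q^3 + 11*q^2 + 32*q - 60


(1) = (l + 4)*(l^3 - l^2 - 8*l + 12) = (l + 3)*(l + 4)*(l^2 - 4*l + 4) = (l - 2)*(l + 3)*(l + 4)*(l - 2)
(2) = (k)*(k^2 - 9*k + 20) = k*(k - 5)*(k - 4)
(3) = (g + 3)*(g^2 + g - 2) = (g + 2)*(g + 3)*(g - 1)
(4) = (n + 4)*(n^3 - 13*n^2 + 55*n - 75) = (n - 5)*(n + 4)*(n^2 - 8*n + 15) = (n - 5)*(n - 3)*(n + 4)*(n - 5)
(5) = (q + 2)*(q^3 - 10*q^2 + 31*q - 30) = (q - 3)*(q + 2)*(q^2 - 7*q + 10) = (q - 5)*(q - 3)*(q + 2)*(q - 2)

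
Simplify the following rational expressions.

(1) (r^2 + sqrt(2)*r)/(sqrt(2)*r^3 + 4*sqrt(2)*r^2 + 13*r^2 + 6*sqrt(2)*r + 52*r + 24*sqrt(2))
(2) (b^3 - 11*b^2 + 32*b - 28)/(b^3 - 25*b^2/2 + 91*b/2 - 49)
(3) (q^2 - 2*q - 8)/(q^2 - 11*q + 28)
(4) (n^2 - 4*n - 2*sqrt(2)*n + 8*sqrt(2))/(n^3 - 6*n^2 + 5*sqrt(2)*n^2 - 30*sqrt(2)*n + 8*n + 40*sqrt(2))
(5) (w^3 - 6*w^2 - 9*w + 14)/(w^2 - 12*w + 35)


(1) = (r^2 + sqrt(2)*r)/(sqrt(2)*r^3 + r^2*(4*sqrt(2) + 13) + r*(6*sqrt(2) + 52) + 24*sqrt(2))
(2) = (2*b - 4)/(2*b - 7)
(3) = (q + 2)/(q - 7)
(4) = (n - 2*sqrt(2))/(n^2 + n*(-2 + 5*sqrt(2)) - 10*sqrt(2))
(5) = (w^2 + w - 2)/(w - 5)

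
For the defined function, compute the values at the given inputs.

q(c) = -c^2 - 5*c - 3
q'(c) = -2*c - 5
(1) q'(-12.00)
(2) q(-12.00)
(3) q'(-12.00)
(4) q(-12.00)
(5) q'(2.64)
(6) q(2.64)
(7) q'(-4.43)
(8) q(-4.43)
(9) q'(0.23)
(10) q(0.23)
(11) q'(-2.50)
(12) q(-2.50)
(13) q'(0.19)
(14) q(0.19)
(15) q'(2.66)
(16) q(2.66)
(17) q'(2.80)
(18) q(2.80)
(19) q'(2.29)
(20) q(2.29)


(1) = 19.00
(2) = -87.00
(3) = 19.00
(4) = -87.00
(5) = -10.28
(6) = -23.17
(7) = 3.86
(8) = -0.47
(9) = -5.46
(10) = -4.20
(11) = 0.00
(12) = 3.25
(13) = -5.38
(14) = -3.99
(15) = -10.32
(16) = -23.38
(17) = -10.60
(18) = -24.84
(19) = -9.58
(20) = -19.69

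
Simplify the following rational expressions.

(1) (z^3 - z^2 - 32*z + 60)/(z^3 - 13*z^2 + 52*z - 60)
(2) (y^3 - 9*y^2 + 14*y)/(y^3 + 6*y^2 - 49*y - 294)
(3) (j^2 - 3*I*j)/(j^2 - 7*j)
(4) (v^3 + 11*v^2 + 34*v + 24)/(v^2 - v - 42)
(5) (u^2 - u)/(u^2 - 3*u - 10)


(1) = (z + 6)/(z - 6)
(2) = (y^2 - 2*y)/(y^2 + 13*y + 42)
(3) = (j - 3*I)/(j - 7)
(4) = (v^2 + 5*v + 4)/(v - 7)
(5) = (u^2 - u)/(u^2 - 3*u - 10)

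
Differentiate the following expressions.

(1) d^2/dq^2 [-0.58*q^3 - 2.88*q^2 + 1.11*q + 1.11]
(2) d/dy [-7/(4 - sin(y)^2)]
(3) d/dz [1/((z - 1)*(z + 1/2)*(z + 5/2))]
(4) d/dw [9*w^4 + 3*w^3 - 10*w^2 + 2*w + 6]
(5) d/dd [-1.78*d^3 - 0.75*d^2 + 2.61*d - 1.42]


(1) = -3.48*q - 5.76
(2) = -14*sin(y)*cos(y)/(sin(y)^2 - 4)^2
(3) = 4*(-12*z^2 - 16*z + 7)/(16*z^6 + 64*z^5 + 8*z^4 - 152*z^3 - 31*z^2 + 70*z + 25)
(4) = 36*w^3 + 9*w^2 - 20*w + 2
(5) = -5.34*d^2 - 1.5*d + 2.61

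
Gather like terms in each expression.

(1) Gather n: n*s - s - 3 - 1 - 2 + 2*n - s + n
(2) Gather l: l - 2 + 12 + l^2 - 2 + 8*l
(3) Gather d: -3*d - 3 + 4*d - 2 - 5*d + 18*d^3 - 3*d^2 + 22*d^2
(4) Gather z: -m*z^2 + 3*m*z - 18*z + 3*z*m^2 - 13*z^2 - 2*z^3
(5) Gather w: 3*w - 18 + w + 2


(1) = n*(s + 3) - 2*s - 6
(2) = l^2 + 9*l + 8
(3) = 18*d^3 + 19*d^2 - 4*d - 5
(4) = -2*z^3 + z^2*(-m - 13) + z*(3*m^2 + 3*m - 18)
(5) = 4*w - 16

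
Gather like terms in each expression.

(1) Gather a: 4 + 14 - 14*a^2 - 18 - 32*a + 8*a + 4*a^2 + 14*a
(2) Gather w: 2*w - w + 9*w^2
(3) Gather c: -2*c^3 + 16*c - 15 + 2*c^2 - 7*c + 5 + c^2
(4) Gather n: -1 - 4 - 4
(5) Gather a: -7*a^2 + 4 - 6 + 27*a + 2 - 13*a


(1) = -10*a^2 - 10*a
(2) = 9*w^2 + w
(3) = -2*c^3 + 3*c^2 + 9*c - 10
(4) = -9
(5) = -7*a^2 + 14*a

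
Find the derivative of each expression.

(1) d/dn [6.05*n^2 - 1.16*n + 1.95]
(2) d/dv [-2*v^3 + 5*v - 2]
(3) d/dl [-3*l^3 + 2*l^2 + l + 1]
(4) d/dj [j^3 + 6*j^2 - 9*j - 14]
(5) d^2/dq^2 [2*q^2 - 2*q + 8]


(1) = 12.1*n - 1.16
(2) = 5 - 6*v^2
(3) = -9*l^2 + 4*l + 1
(4) = 3*j^2 + 12*j - 9
(5) = 4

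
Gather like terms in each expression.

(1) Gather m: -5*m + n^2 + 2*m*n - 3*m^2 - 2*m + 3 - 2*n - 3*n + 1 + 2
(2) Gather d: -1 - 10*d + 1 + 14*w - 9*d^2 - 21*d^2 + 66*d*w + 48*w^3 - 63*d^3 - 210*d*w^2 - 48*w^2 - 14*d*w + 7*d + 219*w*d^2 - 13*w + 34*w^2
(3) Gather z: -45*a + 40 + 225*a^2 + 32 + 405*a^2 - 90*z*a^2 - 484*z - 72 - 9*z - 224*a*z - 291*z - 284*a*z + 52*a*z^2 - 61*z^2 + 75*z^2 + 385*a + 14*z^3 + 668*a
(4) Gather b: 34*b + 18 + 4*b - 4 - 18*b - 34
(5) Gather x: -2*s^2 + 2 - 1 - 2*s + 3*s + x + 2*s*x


(1) = -3*m^2 + m*(2*n - 7) + n^2 - 5*n + 6
(2) = -63*d^3 + d^2*(219*w - 30) + d*(-210*w^2 + 52*w - 3) + 48*w^3 - 14*w^2 + w
(3) = 630*a^2 + 1008*a + 14*z^3 + z^2*(52*a + 14) + z*(-90*a^2 - 508*a - 784)
(4) = 20*b - 20
(5) = -2*s^2 + s + x*(2*s + 1) + 1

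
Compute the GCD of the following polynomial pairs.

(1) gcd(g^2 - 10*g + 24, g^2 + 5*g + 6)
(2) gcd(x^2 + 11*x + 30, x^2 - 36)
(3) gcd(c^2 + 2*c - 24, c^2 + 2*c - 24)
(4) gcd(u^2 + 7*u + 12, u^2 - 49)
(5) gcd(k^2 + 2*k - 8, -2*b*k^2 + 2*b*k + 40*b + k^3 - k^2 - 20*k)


(1) = gcd((g - 6)*(g - 4), (g + 2)*(g + 3)) = 1
(2) = x + 6
(3) = c^2 + 2*c - 24
(4) = gcd((u + 3)*(u + 4), (u - 7)*(u + 7)) = 1
(5) = k + 4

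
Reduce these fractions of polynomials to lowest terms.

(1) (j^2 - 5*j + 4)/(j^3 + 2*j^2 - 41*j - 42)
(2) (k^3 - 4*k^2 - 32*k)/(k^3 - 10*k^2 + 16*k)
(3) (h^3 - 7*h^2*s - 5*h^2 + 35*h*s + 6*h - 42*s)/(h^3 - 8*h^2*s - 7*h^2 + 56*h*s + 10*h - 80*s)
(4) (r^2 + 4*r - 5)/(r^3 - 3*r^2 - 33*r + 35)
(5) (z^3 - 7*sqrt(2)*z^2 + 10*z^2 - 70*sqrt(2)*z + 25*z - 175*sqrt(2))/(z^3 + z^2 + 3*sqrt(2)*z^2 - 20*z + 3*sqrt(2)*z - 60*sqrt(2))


(1) = (j^2 - 5*j + 4)/(j^3 + 2*j^2 - 41*j - 42)
(2) = (k + 4)/(k - 2)
(3) = (-h^2 + 7*h*s + 3*h - 21*s)/(-h^2 + 8*h*s + 5*h - 40*s)
(4) = 1/(r - 7)
(5) = (z^2 + z*(5 - 7*sqrt(2)) - 35*sqrt(2))/(z^2 + z*(-4 + 3*sqrt(2)) - 12*sqrt(2))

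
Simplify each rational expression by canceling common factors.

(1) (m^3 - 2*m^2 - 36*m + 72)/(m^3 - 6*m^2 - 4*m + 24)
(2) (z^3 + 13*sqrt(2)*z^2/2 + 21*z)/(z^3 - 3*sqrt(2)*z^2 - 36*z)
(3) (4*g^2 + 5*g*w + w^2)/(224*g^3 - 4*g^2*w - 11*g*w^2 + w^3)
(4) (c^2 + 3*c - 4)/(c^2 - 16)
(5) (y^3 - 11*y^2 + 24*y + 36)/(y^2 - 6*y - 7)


(1) = (m + 6)/(m + 2)
(2) = (2*z + 7*sqrt(2))/(2*z - 12*sqrt(2))
(3) = (g + w)/(56*g^2 - 15*g*w + w^2)
(4) = (c - 1)/(c - 4)
(5) = (y^2 - 12*y + 36)/(y - 7)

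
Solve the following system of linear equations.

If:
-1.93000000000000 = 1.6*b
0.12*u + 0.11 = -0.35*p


Then:
b = -1.21
p = -0.342857142857143*u - 0.314285714285714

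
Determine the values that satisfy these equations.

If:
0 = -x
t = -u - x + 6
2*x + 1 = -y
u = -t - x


Then:
No Solution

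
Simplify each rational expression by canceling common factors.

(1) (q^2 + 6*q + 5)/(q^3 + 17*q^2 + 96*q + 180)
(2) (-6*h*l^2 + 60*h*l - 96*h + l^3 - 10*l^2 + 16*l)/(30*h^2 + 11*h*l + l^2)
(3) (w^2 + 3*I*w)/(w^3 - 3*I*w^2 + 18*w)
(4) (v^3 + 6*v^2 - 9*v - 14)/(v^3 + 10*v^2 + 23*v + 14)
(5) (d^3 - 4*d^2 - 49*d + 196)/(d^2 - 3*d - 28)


(1) = (q + 1)/(q^2 + 12*q + 36)
(2) = (-6*h*l^2 + 60*h*l - 96*h + l^3 - 10*l^2 + 16*l)/(30*h^2 + 11*h*l + l^2)
(3) = 1/(w - 6*I)
(4) = (v - 2)/(v + 2)
(5) = (d^2 + 3*d - 28)/(d + 4)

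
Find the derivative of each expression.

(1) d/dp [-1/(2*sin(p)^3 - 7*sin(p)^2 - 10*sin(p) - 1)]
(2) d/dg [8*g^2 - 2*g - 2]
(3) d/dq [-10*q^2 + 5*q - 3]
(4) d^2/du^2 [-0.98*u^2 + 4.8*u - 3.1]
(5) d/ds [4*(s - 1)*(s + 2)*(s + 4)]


(1) = 2*(3*sin(p)^2 - 7*sin(p) - 5)*cos(p)/((sin(p) + 1)^2*(9*sin(p) + cos(2*p))^2)
(2) = 16*g - 2
(3) = 5 - 20*q
(4) = -1.96000000000000
(5) = 12*s^2 + 40*s + 8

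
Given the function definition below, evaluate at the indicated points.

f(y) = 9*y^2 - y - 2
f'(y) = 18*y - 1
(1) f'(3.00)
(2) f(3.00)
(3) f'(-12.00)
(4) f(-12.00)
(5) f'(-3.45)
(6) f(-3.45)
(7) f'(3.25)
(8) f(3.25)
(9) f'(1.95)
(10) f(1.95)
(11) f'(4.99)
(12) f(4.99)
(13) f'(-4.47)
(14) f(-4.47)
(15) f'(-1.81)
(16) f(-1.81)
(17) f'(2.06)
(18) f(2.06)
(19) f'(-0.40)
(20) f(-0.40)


(1) = 53.00
(2) = 76.00
(3) = -217.00
(4) = 1306.00
(5) = -63.10
(6) = 108.57
(7) = 57.50
(8) = 89.81
(9) = 34.10
(10) = 30.27
(11) = 88.82
(12) = 217.11
(13) = -81.46
(14) = 182.30
(15) = -33.58
(16) = 29.29
(17) = 36.08
(18) = 34.13
(19) = -8.20
(20) = -0.16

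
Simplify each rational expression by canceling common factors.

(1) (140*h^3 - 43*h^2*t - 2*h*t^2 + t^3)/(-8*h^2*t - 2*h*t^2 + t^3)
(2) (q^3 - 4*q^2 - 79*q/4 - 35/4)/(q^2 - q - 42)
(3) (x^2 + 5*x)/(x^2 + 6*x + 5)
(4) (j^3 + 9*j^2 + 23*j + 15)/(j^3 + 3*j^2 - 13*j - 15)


(1) = (-35*h^2 + 2*h*t + t^2)/(2*h*t + t^2)
(2) = (4*q^2 + 12*q + 5)/(4*q + 24)
(3) = x/(x + 1)
(4) = (j + 3)/(j - 3)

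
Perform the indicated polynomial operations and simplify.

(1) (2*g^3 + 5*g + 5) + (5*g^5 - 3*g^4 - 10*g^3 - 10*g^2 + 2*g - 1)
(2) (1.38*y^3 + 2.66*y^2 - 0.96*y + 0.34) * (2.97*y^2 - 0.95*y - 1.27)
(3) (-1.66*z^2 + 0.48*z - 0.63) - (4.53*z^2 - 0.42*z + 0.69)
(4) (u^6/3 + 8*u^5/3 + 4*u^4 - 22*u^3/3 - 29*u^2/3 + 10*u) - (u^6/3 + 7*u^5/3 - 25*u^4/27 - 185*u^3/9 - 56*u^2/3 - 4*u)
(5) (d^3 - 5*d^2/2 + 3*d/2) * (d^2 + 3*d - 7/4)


(1) = 5*g^5 - 3*g^4 - 8*g^3 - 10*g^2 + 7*g + 4
(2) = 4.0986*y^5 + 6.5892*y^4 - 7.1308*y^3 - 1.4564*y^2 + 0.8962*y - 0.4318
(3) = -6.19*z^2 + 0.9*z - 1.32
(4) = u^5/3 + 133*u^4/27 + 119*u^3/9 + 9*u^2 + 14*u
(5) = d^5 + d^4/2 - 31*d^3/4 + 71*d^2/8 - 21*d/8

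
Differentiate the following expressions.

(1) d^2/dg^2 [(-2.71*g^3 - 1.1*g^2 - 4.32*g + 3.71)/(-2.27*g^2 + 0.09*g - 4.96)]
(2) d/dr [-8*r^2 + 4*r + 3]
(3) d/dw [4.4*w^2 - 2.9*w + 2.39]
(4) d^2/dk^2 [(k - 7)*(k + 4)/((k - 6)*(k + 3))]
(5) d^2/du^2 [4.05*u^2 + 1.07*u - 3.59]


(1) = (-16.010446*g^3 - 196.272738*g^2 + 112.73127*g + 141.463578)/(11.697083*g^6 - 1.391283*g^5 + 76.730313*g^4 - 6.080697*g^3 + 167.657424*g^2 - 6.642432*g + 122.023936)
(2) = 4 - 16*r
(3) = 8.8*w - 2.9
(4) = 60*(-k^2 + 3*k - 9)/(k^6 - 9*k^5 - 27*k^4 + 297*k^3 + 486*k^2 - 2916*k - 5832)
(5) = 8.10000000000000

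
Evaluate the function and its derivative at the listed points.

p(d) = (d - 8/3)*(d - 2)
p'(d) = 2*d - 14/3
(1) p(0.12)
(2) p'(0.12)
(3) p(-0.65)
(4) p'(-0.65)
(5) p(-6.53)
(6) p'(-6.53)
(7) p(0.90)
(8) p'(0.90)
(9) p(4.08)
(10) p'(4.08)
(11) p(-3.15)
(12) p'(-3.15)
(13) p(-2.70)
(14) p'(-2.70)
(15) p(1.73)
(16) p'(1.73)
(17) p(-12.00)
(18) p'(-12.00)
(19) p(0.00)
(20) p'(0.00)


(1) = 4.79
(2) = -4.43
(3) = 8.79
(4) = -5.97
(5) = 78.45
(6) = -17.73
(7) = 1.94
(8) = -2.87
(9) = 2.94
(10) = 3.49
(11) = 29.96
(12) = -10.97
(13) = 25.22
(14) = -10.07
(15) = 0.25
(16) = -1.21
(17) = 205.33
(18) = -28.67
(19) = 5.33
(20) = -4.67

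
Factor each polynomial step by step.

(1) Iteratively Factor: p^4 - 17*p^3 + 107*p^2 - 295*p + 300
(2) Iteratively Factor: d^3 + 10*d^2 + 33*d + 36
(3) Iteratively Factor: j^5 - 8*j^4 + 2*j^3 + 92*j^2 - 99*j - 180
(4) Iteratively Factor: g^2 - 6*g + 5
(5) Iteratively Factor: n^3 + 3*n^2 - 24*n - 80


(1) = (p - 5)*(p^3 - 12*p^2 + 47*p - 60) = (p - 5)*(p - 3)*(p^2 - 9*p + 20) = (p - 5)*(p - 4)*(p - 3)*(p - 5)
(2) = (d + 3)*(d^2 + 7*d + 12) = (d + 3)^2*(d + 4)
(3) = (j + 1)*(j^4 - 9*j^3 + 11*j^2 + 81*j - 180) = (j + 1)*(j + 3)*(j^3 - 12*j^2 + 47*j - 60) = (j - 3)*(j + 1)*(j + 3)*(j^2 - 9*j + 20) = (j - 4)*(j - 3)*(j + 1)*(j + 3)*(j - 5)
(4) = (g - 1)*(g - 5)
(5) = (n - 5)*(n^2 + 8*n + 16) = (n - 5)*(n + 4)*(n + 4)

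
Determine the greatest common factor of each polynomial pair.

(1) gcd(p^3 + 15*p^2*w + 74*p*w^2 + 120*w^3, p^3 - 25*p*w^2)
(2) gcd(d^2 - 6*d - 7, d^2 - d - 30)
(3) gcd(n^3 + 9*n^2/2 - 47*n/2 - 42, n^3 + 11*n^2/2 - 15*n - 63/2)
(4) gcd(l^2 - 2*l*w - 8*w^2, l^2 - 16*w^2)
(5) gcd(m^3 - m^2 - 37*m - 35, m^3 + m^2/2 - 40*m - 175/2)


(1) = gcd((p + 4*w)*(p + 5*w)*(p + 6*w), p*(p - 5*w)*(p + 5*w)) = p + 5*w
(2) = gcd((d - 7)*(d + 1), (d - 6)*(d + 5)) = 1
(3) = n^2 + 17*n/2 + 21/2
(4) = gcd((l - 4*w)*(l + 2*w), (l - 4*w)*(l + 4*w)) = -l + 4*w
(5) = gcd((m - 7)*(m + 1)*(m + 5), (m - 7)*(m + 5/2)*(m + 5)) = m^2 - 2*m - 35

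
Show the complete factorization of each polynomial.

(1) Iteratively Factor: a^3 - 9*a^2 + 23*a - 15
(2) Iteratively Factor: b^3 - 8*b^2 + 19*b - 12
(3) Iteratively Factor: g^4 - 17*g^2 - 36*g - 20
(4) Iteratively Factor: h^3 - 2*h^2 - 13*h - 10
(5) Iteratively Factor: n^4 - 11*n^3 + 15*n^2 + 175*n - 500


(1) = (a - 3)*(a^2 - 6*a + 5) = (a - 3)*(a - 1)*(a - 5)
(2) = (b - 1)*(b^2 - 7*b + 12) = (b - 3)*(b - 1)*(b - 4)
(3) = (g + 2)*(g^3 - 2*g^2 - 13*g - 10) = (g - 5)*(g + 2)*(g^2 + 3*g + 2) = (g - 5)*(g + 1)*(g + 2)*(g + 2)
(4) = (h - 5)*(h^2 + 3*h + 2) = (h - 5)*(h + 2)*(h + 1)
(5) = (n + 4)*(n^3 - 15*n^2 + 75*n - 125) = (n - 5)*(n + 4)*(n^2 - 10*n + 25) = (n - 5)^2*(n + 4)*(n - 5)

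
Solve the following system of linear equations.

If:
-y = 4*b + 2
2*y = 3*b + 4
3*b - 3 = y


Then:
No Solution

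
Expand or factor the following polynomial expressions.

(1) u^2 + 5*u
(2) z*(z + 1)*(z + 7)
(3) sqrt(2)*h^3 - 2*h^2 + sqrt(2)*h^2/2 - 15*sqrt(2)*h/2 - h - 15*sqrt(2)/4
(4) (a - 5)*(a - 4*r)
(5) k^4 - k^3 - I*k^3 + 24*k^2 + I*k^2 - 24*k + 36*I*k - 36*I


(1) = u*(u + 5)
(2) = z^3 + 8*z^2 + 7*z
(3) = (h - 5*sqrt(2)/2)*(h + 3*sqrt(2)/2)*(sqrt(2)*h + sqrt(2)/2)
(4) = a^2 - 4*a*r - 5*a + 20*r
(5) = (k - 1)*(k - 6*I)*(k + 2*I)*(k + 3*I)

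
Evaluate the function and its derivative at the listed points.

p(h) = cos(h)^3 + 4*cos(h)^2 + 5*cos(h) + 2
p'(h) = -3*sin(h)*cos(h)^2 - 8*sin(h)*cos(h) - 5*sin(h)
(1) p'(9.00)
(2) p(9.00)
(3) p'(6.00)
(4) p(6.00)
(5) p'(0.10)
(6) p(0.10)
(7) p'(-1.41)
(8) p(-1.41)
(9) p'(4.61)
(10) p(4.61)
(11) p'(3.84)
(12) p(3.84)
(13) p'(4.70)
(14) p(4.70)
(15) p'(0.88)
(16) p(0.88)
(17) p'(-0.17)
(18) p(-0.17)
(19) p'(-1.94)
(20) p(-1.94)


(1) = -0.08
(2) = 0.01
(3) = 4.32
(4) = 11.37
(5) = -1.59
(6) = 11.92
(7) = 6.28
(8) = 2.91
(9) = 4.19
(10) = 1.53
(11) = 0.41
(12) = 0.07
(13) = 4.90
(14) = 1.94
(15) = -8.72
(16) = 7.07
(17) = 2.67
(18) = 11.77
(19) = 2.33
(20) = 0.67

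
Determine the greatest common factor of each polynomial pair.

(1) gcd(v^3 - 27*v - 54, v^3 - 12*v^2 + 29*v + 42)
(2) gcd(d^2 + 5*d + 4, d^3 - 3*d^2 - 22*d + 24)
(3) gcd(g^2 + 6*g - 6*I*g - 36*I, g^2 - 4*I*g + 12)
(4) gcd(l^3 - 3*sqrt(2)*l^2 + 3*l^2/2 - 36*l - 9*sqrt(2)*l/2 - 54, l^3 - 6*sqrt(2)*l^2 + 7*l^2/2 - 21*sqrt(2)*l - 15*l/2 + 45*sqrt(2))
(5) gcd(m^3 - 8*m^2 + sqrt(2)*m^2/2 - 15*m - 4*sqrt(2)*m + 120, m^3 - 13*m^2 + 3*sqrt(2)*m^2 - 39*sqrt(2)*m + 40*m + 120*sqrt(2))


(1) = v - 6
(2) = gcd((d + 1)*(d + 4), (d - 6)*(d - 1)*(d + 4)) = d + 4
(3) = g - 6*I
(4) = l - 6*sqrt(2)
(5) = gcd((m - 8)*(m - 5*sqrt(2)/2)*(m + 3*sqrt(2)), (m - 8)*(m - 5)*(m + 3*sqrt(2))) = m^2 + m*(-8 + 3*sqrt(2)) - 24*sqrt(2)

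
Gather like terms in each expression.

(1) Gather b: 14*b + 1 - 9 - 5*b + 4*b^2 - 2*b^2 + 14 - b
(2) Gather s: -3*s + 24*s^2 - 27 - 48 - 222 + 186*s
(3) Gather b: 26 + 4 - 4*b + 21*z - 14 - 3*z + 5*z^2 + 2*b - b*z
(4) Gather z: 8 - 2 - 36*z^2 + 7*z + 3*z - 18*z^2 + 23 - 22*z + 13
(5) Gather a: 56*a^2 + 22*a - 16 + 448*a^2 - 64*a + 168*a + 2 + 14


(1) = 2*b^2 + 8*b + 6
(2) = 24*s^2 + 183*s - 297
(3) = b*(-z - 2) + 5*z^2 + 18*z + 16
(4) = -54*z^2 - 12*z + 42
(5) = 504*a^2 + 126*a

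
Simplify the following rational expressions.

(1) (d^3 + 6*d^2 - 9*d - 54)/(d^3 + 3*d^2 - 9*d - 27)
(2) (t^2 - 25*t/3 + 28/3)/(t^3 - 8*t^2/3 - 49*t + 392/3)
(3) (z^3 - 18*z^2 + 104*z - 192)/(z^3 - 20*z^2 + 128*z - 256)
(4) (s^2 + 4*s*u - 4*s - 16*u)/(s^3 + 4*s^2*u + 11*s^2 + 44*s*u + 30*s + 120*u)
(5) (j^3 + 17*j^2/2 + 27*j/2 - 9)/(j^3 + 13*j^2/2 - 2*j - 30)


(1) = (d + 6)/(d + 3)
(2) = (3*t - 4)/(3*t^2 + 13*t - 56)
(3) = (z - 6)/(z - 8)
(4) = (s - 4)/(s^2 + 11*s + 30)
(5) = (2*j^2 + 5*j - 3)/(2*j^2 + j - 10)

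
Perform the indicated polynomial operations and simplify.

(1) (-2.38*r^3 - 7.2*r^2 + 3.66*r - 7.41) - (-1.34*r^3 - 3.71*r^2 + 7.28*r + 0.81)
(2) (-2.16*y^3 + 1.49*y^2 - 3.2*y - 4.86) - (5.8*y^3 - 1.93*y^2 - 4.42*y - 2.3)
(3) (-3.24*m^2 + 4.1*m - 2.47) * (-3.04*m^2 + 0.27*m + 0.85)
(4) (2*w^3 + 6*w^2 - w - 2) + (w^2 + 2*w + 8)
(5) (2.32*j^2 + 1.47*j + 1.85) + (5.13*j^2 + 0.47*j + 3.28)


(1) = -1.04*r^3 - 3.49*r^2 - 3.62*r - 8.22
(2) = -7.96*y^3 + 3.42*y^2 + 1.22*y - 2.56
(3) = 9.8496*m^4 - 13.3388*m^3 + 5.8618*m^2 + 2.8181*m - 2.0995
(4) = 2*w^3 + 7*w^2 + w + 6
(5) = 7.45*j^2 + 1.94*j + 5.13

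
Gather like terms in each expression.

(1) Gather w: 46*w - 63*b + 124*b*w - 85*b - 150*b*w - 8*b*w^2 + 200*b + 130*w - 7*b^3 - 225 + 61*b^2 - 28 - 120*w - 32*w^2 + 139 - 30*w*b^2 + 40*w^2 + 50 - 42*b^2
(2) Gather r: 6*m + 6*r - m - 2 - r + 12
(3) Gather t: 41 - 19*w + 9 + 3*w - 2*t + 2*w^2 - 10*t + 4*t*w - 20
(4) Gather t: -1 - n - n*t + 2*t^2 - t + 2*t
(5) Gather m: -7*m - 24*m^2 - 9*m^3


(1) = -7*b^3 + 19*b^2 + 52*b + w^2*(8 - 8*b) + w*(-30*b^2 - 26*b + 56) - 64
(2) = 5*m + 5*r + 10
(3) = t*(4*w - 12) + 2*w^2 - 16*w + 30
(4) = -n + 2*t^2 + t*(1 - n) - 1
(5) = -9*m^3 - 24*m^2 - 7*m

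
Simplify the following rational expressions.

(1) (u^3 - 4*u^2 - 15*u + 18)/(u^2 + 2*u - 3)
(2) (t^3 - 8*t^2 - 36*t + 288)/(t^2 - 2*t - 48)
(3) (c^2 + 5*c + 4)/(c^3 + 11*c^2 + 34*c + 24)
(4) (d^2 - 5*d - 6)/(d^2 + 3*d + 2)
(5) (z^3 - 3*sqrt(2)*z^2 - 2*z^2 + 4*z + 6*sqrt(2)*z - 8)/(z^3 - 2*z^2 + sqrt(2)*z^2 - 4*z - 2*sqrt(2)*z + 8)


(1) = u - 6
(2) = t - 6
(3) = 1/(c + 6)
(4) = (d - 6)/(d + 2)
(5) = (z - 2*sqrt(2))/(z + 2*sqrt(2))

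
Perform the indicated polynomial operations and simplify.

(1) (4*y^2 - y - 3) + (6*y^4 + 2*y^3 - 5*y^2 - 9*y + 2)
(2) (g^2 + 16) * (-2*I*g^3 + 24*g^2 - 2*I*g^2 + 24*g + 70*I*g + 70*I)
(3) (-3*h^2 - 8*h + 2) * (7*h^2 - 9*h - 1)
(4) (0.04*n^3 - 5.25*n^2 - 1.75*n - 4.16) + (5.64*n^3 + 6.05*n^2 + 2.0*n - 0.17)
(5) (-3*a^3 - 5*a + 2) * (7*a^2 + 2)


(1) = 6*y^4 + 2*y^3 - y^2 - 10*y - 1
(2) = -2*I*g^5 + 24*g^4 - 2*I*g^4 + 24*g^3 + 38*I*g^3 + 384*g^2 + 38*I*g^2 + 384*g + 1120*I*g + 1120*I
(3) = -21*h^4 - 29*h^3 + 89*h^2 - 10*h - 2
(4) = 5.68*n^3 + 0.8*n^2 + 0.25*n - 4.33
(5) = -21*a^5 - 41*a^3 + 14*a^2 - 10*a + 4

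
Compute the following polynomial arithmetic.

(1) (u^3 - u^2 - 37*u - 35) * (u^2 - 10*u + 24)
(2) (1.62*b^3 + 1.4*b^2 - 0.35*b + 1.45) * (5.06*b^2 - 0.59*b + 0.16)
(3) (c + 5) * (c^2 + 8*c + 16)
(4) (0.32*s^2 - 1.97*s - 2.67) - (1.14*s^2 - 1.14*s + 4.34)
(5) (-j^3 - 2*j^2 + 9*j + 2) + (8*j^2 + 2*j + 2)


(1) = u^5 - 11*u^4 - 3*u^3 + 311*u^2 - 538*u - 840
(2) = 8.1972*b^5 + 6.1282*b^4 - 2.3378*b^3 + 7.7675*b^2 - 0.9115*b + 0.232
(3) = c^3 + 13*c^2 + 56*c + 80
(4) = -0.82*s^2 - 0.83*s - 7.01
(5) = -j^3 + 6*j^2 + 11*j + 4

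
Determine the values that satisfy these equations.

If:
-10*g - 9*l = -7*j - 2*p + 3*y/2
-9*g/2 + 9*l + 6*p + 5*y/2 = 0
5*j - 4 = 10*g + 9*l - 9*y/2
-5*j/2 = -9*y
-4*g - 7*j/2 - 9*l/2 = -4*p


Then:
g = -21936/14369
j = -14832/14369
l = 69184/129321
p = -26266/14369
y = -4120/14369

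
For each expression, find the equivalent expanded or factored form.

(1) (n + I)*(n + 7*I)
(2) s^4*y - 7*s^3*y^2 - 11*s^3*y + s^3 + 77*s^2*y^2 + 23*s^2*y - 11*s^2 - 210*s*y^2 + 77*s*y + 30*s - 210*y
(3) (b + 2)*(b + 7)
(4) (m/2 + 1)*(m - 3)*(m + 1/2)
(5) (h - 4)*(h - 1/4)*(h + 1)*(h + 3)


(1) = n^2 + 8*I*n - 7
(2) = (s - 6)*(s - 5)*(s - 7*y)*(s*y + 1)
(3) = b^2 + 9*b + 14
(4) = m^3/2 - m^2/4 - 13*m/4 - 3/2
(5) = h^4 - h^3/4 - 13*h^2 - 35*h/4 + 3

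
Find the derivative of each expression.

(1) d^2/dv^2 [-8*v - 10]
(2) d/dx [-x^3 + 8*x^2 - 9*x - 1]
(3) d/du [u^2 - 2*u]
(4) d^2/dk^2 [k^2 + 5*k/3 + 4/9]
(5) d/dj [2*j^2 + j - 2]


(1) = 0
(2) = -3*x^2 + 16*x - 9
(3) = 2*u - 2
(4) = 2
(5) = 4*j + 1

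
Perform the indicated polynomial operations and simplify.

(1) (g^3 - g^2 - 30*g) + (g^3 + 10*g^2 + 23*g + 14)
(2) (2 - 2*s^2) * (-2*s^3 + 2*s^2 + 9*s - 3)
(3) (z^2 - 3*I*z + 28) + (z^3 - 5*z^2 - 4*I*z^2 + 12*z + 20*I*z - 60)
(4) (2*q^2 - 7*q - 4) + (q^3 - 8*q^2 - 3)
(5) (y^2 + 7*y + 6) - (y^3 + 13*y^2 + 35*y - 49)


(1) = 2*g^3 + 9*g^2 - 7*g + 14
(2) = 4*s^5 - 4*s^4 - 22*s^3 + 10*s^2 + 18*s - 6
(3) = z^3 - 4*z^2 - 4*I*z^2 + 12*z + 17*I*z - 32
(4) = q^3 - 6*q^2 - 7*q - 7
(5) = -y^3 - 12*y^2 - 28*y + 55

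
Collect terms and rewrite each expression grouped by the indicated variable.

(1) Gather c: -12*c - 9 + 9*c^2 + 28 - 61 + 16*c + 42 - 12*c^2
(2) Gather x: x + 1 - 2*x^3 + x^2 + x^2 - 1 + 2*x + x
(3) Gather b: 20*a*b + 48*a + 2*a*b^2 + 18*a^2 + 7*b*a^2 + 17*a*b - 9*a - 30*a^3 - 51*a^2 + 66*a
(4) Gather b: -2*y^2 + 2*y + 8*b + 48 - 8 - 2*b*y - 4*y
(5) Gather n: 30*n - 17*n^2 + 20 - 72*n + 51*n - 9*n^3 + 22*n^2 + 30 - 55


(1) = -3*c^2 + 4*c
(2) = -2*x^3 + 2*x^2 + 4*x
(3) = -30*a^3 - 33*a^2 + 2*a*b^2 + 105*a + b*(7*a^2 + 37*a)
(4) = b*(8 - 2*y) - 2*y^2 - 2*y + 40
(5) = -9*n^3 + 5*n^2 + 9*n - 5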